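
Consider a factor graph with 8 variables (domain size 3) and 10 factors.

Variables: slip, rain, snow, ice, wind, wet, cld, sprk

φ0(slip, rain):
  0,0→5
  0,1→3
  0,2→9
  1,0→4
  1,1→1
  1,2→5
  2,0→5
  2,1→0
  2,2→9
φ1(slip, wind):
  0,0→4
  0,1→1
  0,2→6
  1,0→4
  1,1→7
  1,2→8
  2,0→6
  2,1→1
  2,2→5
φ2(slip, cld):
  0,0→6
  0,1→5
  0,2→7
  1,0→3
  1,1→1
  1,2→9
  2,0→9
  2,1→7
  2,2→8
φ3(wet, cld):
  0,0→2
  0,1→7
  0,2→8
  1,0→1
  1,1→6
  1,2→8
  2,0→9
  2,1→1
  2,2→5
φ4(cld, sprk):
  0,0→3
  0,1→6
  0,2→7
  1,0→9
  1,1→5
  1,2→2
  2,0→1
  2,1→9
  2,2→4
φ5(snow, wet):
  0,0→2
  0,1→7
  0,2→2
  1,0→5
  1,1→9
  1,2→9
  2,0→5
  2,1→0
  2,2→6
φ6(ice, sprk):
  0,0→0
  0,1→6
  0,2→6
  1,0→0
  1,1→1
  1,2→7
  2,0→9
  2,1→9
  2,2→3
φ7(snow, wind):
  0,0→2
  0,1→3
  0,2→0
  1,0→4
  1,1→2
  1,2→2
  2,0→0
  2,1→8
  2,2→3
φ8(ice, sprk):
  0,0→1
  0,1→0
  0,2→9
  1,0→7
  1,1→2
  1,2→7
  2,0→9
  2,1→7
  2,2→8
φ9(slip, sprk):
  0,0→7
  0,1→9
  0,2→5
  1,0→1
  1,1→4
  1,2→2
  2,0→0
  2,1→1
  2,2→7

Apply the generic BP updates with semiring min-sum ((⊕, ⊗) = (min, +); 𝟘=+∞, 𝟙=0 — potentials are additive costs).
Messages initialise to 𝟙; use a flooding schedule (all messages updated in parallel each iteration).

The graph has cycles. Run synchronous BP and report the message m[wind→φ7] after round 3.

init: all messages = 𝟙 over 3 values
r1 m[φ0→slip] = [3, 1, 0]
r1 m[φ0→rain] = [4, 0, 5]
r1 m[φ1→slip] = [1, 4, 1]
r1 m[φ1→wind] = [4, 1, 5]
r1 m[φ2→slip] = [5, 1, 7]
r1 m[φ2→cld] = [3, 1, 7]
r1 m[φ3→wet] = [2, 1, 1]
r1 m[φ3→cld] = [1, 1, 5]
r1 m[φ4→cld] = [3, 2, 1]
r1 m[φ4→sprk] = [1, 5, 2]
r1 m[φ5→snow] = [2, 5, 0]
r1 m[φ5→wet] = [2, 0, 2]
r1 m[φ6→ice] = [0, 0, 3]
r1 m[φ6→sprk] = [0, 1, 3]
r1 m[φ7→snow] = [0, 2, 0]
r1 m[φ7→wind] = [0, 2, 0]
r1 m[φ8→ice] = [0, 2, 7]
r1 m[φ8→sprk] = [1, 0, 7]
r1 m[φ9→slip] = [5, 1, 0]
r1 m[φ9→sprk] = [0, 1, 2]
r1 m[slip→φ0] = [0, 0, 0]
r1 m[slip→φ1] = [0, 0, 0]
r1 m[slip→φ2] = [0, 0, 0]
r1 m[slip→φ9] = [0, 0, 0]
r1 m[rain→φ0] = [0, 0, 0]
r1 m[snow→φ5] = [0, 0, 0]
r1 m[snow→φ7] = [0, 0, 0]
r1 m[ice→φ6] = [0, 0, 0]
r1 m[ice→φ8] = [0, 0, 0]
r1 m[wind→φ1] = [0, 0, 0]
r1 m[wind→φ7] = [0, 0, 0]
r1 m[wet→φ3] = [0, 0, 0]
r1 m[wet→φ5] = [0, 0, 0]
r1 m[cld→φ2] = [0, 0, 0]
r1 m[cld→φ3] = [0, 0, 0]
r1 m[cld→φ4] = [0, 0, 0]
r1 m[sprk→φ4] = [0, 0, 0]
r1 m[sprk→φ6] = [0, 0, 0]
r1 m[sprk→φ8] = [0, 0, 0]
r1 m[sprk→φ9] = [0, 0, 0]
r2 m[φ0→slip] = [3, 1, 0]
r2 m[φ0→rain] = [4, 0, 5]
r2 m[φ1→slip] = [1, 4, 1]
r2 m[φ1→wind] = [4, 1, 5]
r2 m[φ2→slip] = [5, 1, 7]
r2 m[φ2→cld] = [3, 1, 7]
r2 m[φ3→wet] = [2, 1, 1]
r2 m[φ3→cld] = [1, 1, 5]
r2 m[φ4→cld] = [3, 2, 1]
r2 m[φ4→sprk] = [1, 5, 2]
r2 m[φ5→snow] = [2, 5, 0]
r2 m[φ5→wet] = [2, 0, 2]
r2 m[φ6→ice] = [0, 0, 3]
r2 m[φ6→sprk] = [0, 1, 3]
r2 m[φ7→snow] = [0, 2, 0]
r2 m[φ7→wind] = [0, 2, 0]
r2 m[φ8→ice] = [0, 2, 7]
r2 m[φ8→sprk] = [1, 0, 7]
r2 m[φ9→slip] = [5, 1, 0]
r2 m[φ9→sprk] = [0, 1, 2]
r2 m[slip→φ0] = [11, 6, 8]
r2 m[slip→φ1] = [13, 3, 7]
r2 m[slip→φ2] = [9, 6, 1]
r2 m[slip→φ9] = [9, 6, 8]
r2 m[rain→φ0] = [0, 0, 0]
r2 m[snow→φ5] = [0, 2, 0]
r2 m[snow→φ7] = [2, 5, 0]
r2 m[ice→φ6] = [0, 2, 7]
r2 m[ice→φ8] = [0, 0, 3]
r2 m[wind→φ1] = [0, 2, 0]
r2 m[wind→φ7] = [4, 1, 5]
r2 m[wet→φ3] = [2, 0, 2]
r2 m[wet→φ5] = [2, 1, 1]
r2 m[cld→φ2] = [4, 3, 6]
r2 m[cld→φ3] = [6, 3, 8]
r2 m[cld→φ4] = [4, 2, 12]
r2 m[sprk→φ4] = [1, 2, 12]
r2 m[sprk→φ6] = [2, 6, 11]
r2 m[sprk→φ8] = [1, 7, 7]
r2 m[sprk→φ9] = [2, 6, 12]
r3 m[φ0→slip] = [3, 1, 0]
r3 m[φ0→rain] = [10, 7, 11]
r3 m[φ1→slip] = [3, 4, 3]
r3 m[φ1→wind] = [7, 8, 11]
r3 m[φ2→slip] = [8, 4, 10]
r3 m[φ2→cld] = [9, 7, 9]
r3 m[φ3→wet] = [8, 7, 4]
r3 m[φ3→cld] = [1, 3, 7]
r3 m[φ4→cld] = [4, 7, 2]
r3 m[φ4→sprk] = [7, 7, 4]
r3 m[φ5→snow] = [3, 7, 1]
r3 m[φ5→wet] = [2, 0, 2]
r3 m[φ6→ice] = [2, 2, 11]
r3 m[φ6→sprk] = [0, 3, 6]
r3 m[φ7→snow] = [4, 3, 4]
r3 m[φ7→wind] = [0, 5, 2]
r3 m[φ8→ice] = [2, 8, 10]
r3 m[φ8→sprk] = [1, 0, 7]
r3 m[φ9→slip] = [9, 3, 2]
r3 m[φ9→sprk] = [7, 9, 8]
r3 m[slip→φ0] = [11, 6, 8]
r3 m[slip→φ1] = [13, 3, 7]
r3 m[slip→φ2] = [9, 6, 1]
r3 m[slip→φ9] = [9, 6, 8]
r3 m[rain→φ0] = [0, 0, 0]
r3 m[snow→φ5] = [0, 2, 0]
r3 m[snow→φ7] = [2, 5, 0]
r3 m[ice→φ6] = [0, 2, 7]
r3 m[ice→φ8] = [0, 0, 3]
r3 m[wind→φ1] = [0, 2, 0]
r3 m[wind→φ7] = [4, 1, 5]
r3 m[wet→φ3] = [2, 0, 2]
r3 m[wet→φ5] = [2, 1, 1]
r3 m[cld→φ2] = [4, 3, 6]
r3 m[cld→φ3] = [6, 3, 8]
r3 m[cld→φ4] = [4, 2, 12]
r3 m[sprk→φ4] = [1, 2, 12]
r3 m[sprk→φ6] = [2, 6, 11]
r3 m[sprk→φ8] = [1, 7, 7]
r3 m[sprk→φ9] = [2, 6, 12]

message @ round 3 = [4, 1, 5]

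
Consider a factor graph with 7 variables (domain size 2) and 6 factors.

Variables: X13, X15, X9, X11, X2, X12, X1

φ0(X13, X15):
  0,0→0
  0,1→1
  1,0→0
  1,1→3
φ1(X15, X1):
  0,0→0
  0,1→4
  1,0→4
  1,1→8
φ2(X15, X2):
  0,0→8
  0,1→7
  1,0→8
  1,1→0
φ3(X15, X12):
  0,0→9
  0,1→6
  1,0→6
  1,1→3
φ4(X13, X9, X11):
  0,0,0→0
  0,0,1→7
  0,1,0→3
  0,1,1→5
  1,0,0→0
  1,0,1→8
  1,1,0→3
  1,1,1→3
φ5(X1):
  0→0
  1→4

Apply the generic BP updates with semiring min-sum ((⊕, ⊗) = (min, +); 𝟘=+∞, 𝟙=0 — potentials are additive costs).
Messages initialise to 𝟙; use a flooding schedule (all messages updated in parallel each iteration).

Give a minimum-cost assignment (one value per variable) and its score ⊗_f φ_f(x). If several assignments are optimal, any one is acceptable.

assignment: (X13=0, X15=1, X9=0, X11=0, X2=1, X12=1, X1=0); score = 8

init: all messages = 𝟙 over 2 values
r1 m[φ0→X13] = [0, 0]
r1 m[φ0→X15] = [0, 1]
r1 m[φ1→X15] = [0, 4]
r1 m[φ1→X1] = [0, 4]
r1 m[φ2→X15] = [7, 0]
r1 m[φ2→X2] = [8, 0]
r1 m[φ3→X15] = [6, 3]
r1 m[φ3→X12] = [6, 3]
r1 m[φ4→X13] = [0, 0]
r1 m[φ4→X9] = [0, 3]
r1 m[φ4→X11] = [0, 3]
r1 m[φ5→X1] = [0, 4]
r1 m[X13→φ0] = [0, 0]
r1 m[X13→φ4] = [0, 0]
r1 m[X15→φ0] = [0, 0]
r1 m[X15→φ1] = [0, 0]
r1 m[X15→φ2] = [0, 0]
r1 m[X15→φ3] = [0, 0]
r1 m[X9→φ4] = [0, 0]
r1 m[X11→φ4] = [0, 0]
r1 m[X2→φ2] = [0, 0]
r1 m[X12→φ3] = [0, 0]
r1 m[X1→φ1] = [0, 0]
r1 m[X1→φ5] = [0, 0]
r2 m[φ0→X13] = [0, 0]
r2 m[φ0→X15] = [0, 1]
r2 m[φ1→X15] = [0, 4]
r2 m[φ1→X1] = [0, 4]
r2 m[φ2→X15] = [7, 0]
r2 m[φ2→X2] = [8, 0]
r2 m[φ3→X15] = [6, 3]
r2 m[φ3→X12] = [6, 3]
r2 m[φ4→X13] = [0, 0]
r2 m[φ4→X9] = [0, 3]
r2 m[φ4→X11] = [0, 3]
r2 m[φ5→X1] = [0, 4]
r2 m[X13→φ0] = [0, 0]
r2 m[X13→φ4] = [0, 0]
r2 m[X15→φ0] = [13, 7]
r2 m[X15→φ1] = [13, 4]
r2 m[X15→φ2] = [6, 8]
r2 m[X15→φ3] = [7, 5]
r2 m[X9→φ4] = [0, 0]
r2 m[X11→φ4] = [0, 0]
r2 m[X2→φ2] = [0, 0]
r2 m[X12→φ3] = [0, 0]
r2 m[X1→φ1] = [0, 4]
r2 m[X1→φ5] = [0, 4]
r3 m[φ0→X13] = [8, 10]
r3 m[φ0→X15] = [0, 1]
r3 m[φ1→X15] = [0, 4]
r3 m[φ1→X1] = [8, 12]
r3 m[φ2→X15] = [7, 0]
r3 m[φ2→X2] = [14, 8]
r3 m[φ3→X15] = [6, 3]
r3 m[φ3→X12] = [11, 8]
r3 m[φ4→X13] = [0, 0]
r3 m[φ4→X9] = [0, 3]
r3 m[φ4→X11] = [0, 3]
r3 m[φ5→X1] = [0, 4]
r3 m[X13→φ0] = [0, 0]
r3 m[X13→φ4] = [0, 0]
r3 m[X15→φ0] = [13, 7]
r3 m[X15→φ1] = [13, 4]
r3 m[X15→φ2] = [6, 8]
r3 m[X15→φ3] = [7, 5]
r3 m[X9→φ4] = [0, 0]
r3 m[X11→φ4] = [0, 0]
r3 m[X2→φ2] = [0, 0]
r3 m[X12→φ3] = [0, 0]
r3 m[X1→φ1] = [0, 4]
r3 m[X1→φ5] = [0, 4]
r4 m[φ0→X13] = [8, 10]
r4 m[φ0→X15] = [0, 1]
r4 m[φ1→X15] = [0, 4]
r4 m[φ1→X1] = [8, 12]
r4 m[φ2→X15] = [7, 0]
r4 m[φ2→X2] = [14, 8]
r4 m[φ3→X15] = [6, 3]
r4 m[φ3→X12] = [11, 8]
r4 m[φ4→X13] = [0, 0]
r4 m[φ4→X9] = [0, 3]
r4 m[φ4→X11] = [0, 3]
r4 m[φ5→X1] = [0, 4]
r4 m[X13→φ0] = [0, 0]
r4 m[X13→φ4] = [8, 10]
r4 m[X15→φ0] = [13, 7]
r4 m[X15→φ1] = [13, 4]
r4 m[X15→φ2] = [6, 8]
r4 m[X15→φ3] = [7, 5]
r4 m[X9→φ4] = [0, 0]
r4 m[X11→φ4] = [0, 0]
r4 m[X2→φ2] = [0, 0]
r4 m[X12→φ3] = [0, 0]
r4 m[X1→φ1] = [0, 4]
r4 m[X1→φ5] = [8, 12]
r5 m[φ0→X13] = [8, 10]
r5 m[φ0→X15] = [0, 1]
r5 m[φ1→X15] = [0, 4]
r5 m[φ1→X1] = [8, 12]
r5 m[φ2→X15] = [7, 0]
r5 m[φ2→X2] = [14, 8]
r5 m[φ3→X15] = [6, 3]
r5 m[φ3→X12] = [11, 8]
r5 m[φ4→X13] = [0, 0]
r5 m[φ4→X9] = [8, 11]
r5 m[φ4→X11] = [8, 13]
r5 m[φ5→X1] = [0, 4]
r5 m[X13→φ0] = [0, 0]
r5 m[X13→φ4] = [8, 10]
r5 m[X15→φ0] = [13, 7]
r5 m[X15→φ1] = [13, 4]
r5 m[X15→φ2] = [6, 8]
r5 m[X15→φ3] = [7, 5]
r5 m[X9→φ4] = [0, 0]
r5 m[X11→φ4] = [0, 0]
r5 m[X2→φ2] = [0, 0]
r5 m[X12→φ3] = [0, 0]
r5 m[X1→φ1] = [0, 4]
r5 m[X1→φ5] = [8, 12]
r6 m[φ0→X13] = [8, 10]
r6 m[φ0→X15] = [0, 1]
r6 m[φ1→X15] = [0, 4]
r6 m[φ1→X1] = [8, 12]
r6 m[φ2→X15] = [7, 0]
r6 m[φ2→X2] = [14, 8]
r6 m[φ3→X15] = [6, 3]
r6 m[φ3→X12] = [11, 8]
r6 m[φ4→X13] = [0, 0]
r6 m[φ4→X9] = [8, 11]
r6 m[φ4→X11] = [8, 13]
r6 m[φ5→X1] = [0, 4]
r6 m[X13→φ0] = [0, 0]
r6 m[X13→φ4] = [8, 10]
r6 m[X15→φ0] = [13, 7]
r6 m[X15→φ1] = [13, 4]
r6 m[X15→φ2] = [6, 8]
r6 m[X15→φ3] = [7, 5]
r6 m[X9→φ4] = [0, 0]
r6 m[X11→φ4] = [0, 0]
r6 m[X2→φ2] = [0, 0]
r6 m[X12→φ3] = [0, 0]
r6 m[X1→φ1] = [0, 4]
r6 m[X1→φ5] = [8, 12]
fixed point reached at round 6
traceback from X13: (X13=0, X15=1, X9=0, X11=0, X2=1, X12=1, X1=0), score=8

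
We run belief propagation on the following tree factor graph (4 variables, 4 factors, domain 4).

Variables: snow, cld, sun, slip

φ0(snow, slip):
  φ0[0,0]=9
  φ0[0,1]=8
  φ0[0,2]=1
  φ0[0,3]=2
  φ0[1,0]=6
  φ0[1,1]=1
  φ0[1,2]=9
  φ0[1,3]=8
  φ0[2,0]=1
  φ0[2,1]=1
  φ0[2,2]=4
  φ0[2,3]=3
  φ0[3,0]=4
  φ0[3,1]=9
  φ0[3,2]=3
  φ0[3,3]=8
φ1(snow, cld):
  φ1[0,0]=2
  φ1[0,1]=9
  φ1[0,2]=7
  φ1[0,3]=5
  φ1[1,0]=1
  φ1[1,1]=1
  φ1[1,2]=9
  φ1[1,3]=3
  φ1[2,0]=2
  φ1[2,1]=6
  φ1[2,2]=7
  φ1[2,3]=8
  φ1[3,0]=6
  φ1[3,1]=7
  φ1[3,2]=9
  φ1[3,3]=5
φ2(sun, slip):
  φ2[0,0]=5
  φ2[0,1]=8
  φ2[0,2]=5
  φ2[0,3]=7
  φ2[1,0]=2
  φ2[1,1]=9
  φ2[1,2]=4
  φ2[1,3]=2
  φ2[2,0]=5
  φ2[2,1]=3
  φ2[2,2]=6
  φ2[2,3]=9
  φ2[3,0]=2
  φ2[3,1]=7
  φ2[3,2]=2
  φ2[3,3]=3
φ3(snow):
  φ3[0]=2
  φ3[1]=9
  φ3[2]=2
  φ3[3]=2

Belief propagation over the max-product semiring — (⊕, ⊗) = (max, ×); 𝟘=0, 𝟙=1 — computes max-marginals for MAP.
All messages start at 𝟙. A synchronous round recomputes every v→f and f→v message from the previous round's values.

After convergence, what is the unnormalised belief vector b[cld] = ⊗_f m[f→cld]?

init: all messages = 𝟙 over 4 values
r1 m[φ0→snow] = [9, 9, 4, 9]
r1 m[φ0→slip] = [9, 9, 9, 8]
r1 m[φ1→snow] = [9, 9, 8, 9]
r1 m[φ1→cld] = [6, 9, 9, 8]
r1 m[φ2→sun] = [8, 9, 9, 7]
r1 m[φ2→slip] = [5, 9, 6, 9]
r1 m[φ3→snow] = [2, 9, 2, 2]
r1 m[snow→φ0] = [1, 1, 1, 1]
r1 m[snow→φ1] = [1, 1, 1, 1]
r1 m[snow→φ3] = [1, 1, 1, 1]
r1 m[cld→φ1] = [1, 1, 1, 1]
r1 m[sun→φ2] = [1, 1, 1, 1]
r1 m[slip→φ0] = [1, 1, 1, 1]
r1 m[slip→φ2] = [1, 1, 1, 1]
r2 m[φ0→snow] = [9, 9, 4, 9]
r2 m[φ0→slip] = [9, 9, 9, 8]
r2 m[φ1→snow] = [9, 9, 8, 9]
r2 m[φ1→cld] = [6, 9, 9, 8]
r2 m[φ2→sun] = [8, 9, 9, 7]
r2 m[φ2→slip] = [5, 9, 6, 9]
r2 m[φ3→snow] = [2, 9, 2, 2]
r2 m[snow→φ0] = [18, 81, 16, 18]
r2 m[snow→φ1] = [18, 81, 8, 18]
r2 m[snow→φ3] = [81, 81, 32, 81]
r2 m[cld→φ1] = [1, 1, 1, 1]
r2 m[sun→φ2] = [1, 1, 1, 1]
r2 m[slip→φ0] = [5, 9, 6, 9]
r2 m[slip→φ2] = [9, 9, 9, 8]
r3 m[φ0→snow] = [72, 72, 27, 81]
r3 m[φ0→slip] = [486, 162, 729, 648]
r3 m[φ1→snow] = [9, 9, 8, 9]
r3 m[φ1→cld] = [108, 162, 729, 243]
r3 m[φ2→sun] = [72, 81, 72, 63]
r3 m[φ2→slip] = [5, 9, 6, 9]
r3 m[φ3→snow] = [2, 9, 2, 2]
r3 m[snow→φ0] = [18, 81, 16, 18]
r3 m[snow→φ1] = [18, 81, 8, 18]
r3 m[snow→φ3] = [81, 81, 32, 81]
r3 m[cld→φ1] = [1, 1, 1, 1]
r3 m[sun→φ2] = [1, 1, 1, 1]
r3 m[slip→φ0] = [5, 9, 6, 9]
r3 m[slip→φ2] = [9, 9, 9, 8]
r4 m[φ0→snow] = [72, 72, 27, 81]
r4 m[φ0→slip] = [486, 162, 729, 648]
r4 m[φ1→snow] = [9, 9, 8, 9]
r4 m[φ1→cld] = [108, 162, 729, 243]
r4 m[φ2→sun] = [72, 81, 72, 63]
r4 m[φ2→slip] = [5, 9, 6, 9]
r4 m[φ3→snow] = [2, 9, 2, 2]
r4 m[snow→φ0] = [18, 81, 16, 18]
r4 m[snow→φ1] = [144, 648, 54, 162]
r4 m[snow→φ3] = [648, 648, 216, 729]
r4 m[cld→φ1] = [1, 1, 1, 1]
r4 m[sun→φ2] = [1, 1, 1, 1]
r4 m[slip→φ0] = [5, 9, 6, 9]
r4 m[slip→φ2] = [486, 162, 729, 648]
r5 m[φ0→snow] = [72, 72, 27, 81]
r5 m[φ0→slip] = [486, 162, 729, 648]
r5 m[φ1→snow] = [9, 9, 8, 9]
r5 m[φ1→cld] = [972, 1296, 5832, 1944]
r5 m[φ2→sun] = [4536, 2916, 5832, 1944]
r5 m[φ2→slip] = [5, 9, 6, 9]
r5 m[φ3→snow] = [2, 9, 2, 2]
r5 m[snow→φ0] = [18, 81, 16, 18]
r5 m[snow→φ1] = [144, 648, 54, 162]
r5 m[snow→φ3] = [648, 648, 216, 729]
r5 m[cld→φ1] = [1, 1, 1, 1]
r5 m[sun→φ2] = [1, 1, 1, 1]
r5 m[slip→φ0] = [5, 9, 6, 9]
r5 m[slip→φ2] = [486, 162, 729, 648]
r6 m[φ0→snow] = [72, 72, 27, 81]
r6 m[φ0→slip] = [486, 162, 729, 648]
r6 m[φ1→snow] = [9, 9, 8, 9]
r6 m[φ1→cld] = [972, 1296, 5832, 1944]
r6 m[φ2→sun] = [4536, 2916, 5832, 1944]
r6 m[φ2→slip] = [5, 9, 6, 9]
r6 m[φ3→snow] = [2, 9, 2, 2]
r6 m[snow→φ0] = [18, 81, 16, 18]
r6 m[snow→φ1] = [144, 648, 54, 162]
r6 m[snow→φ3] = [648, 648, 216, 729]
r6 m[cld→φ1] = [1, 1, 1, 1]
r6 m[sun→φ2] = [1, 1, 1, 1]
r6 m[slip→φ0] = [5, 9, 6, 9]
r6 m[slip→φ2] = [486, 162, 729, 648]
fixed point reached at round 6
b[cld] = ⊗ incoming = [972, 1296, 5832, 1944]

b[cld] = [972, 1296, 5832, 1944]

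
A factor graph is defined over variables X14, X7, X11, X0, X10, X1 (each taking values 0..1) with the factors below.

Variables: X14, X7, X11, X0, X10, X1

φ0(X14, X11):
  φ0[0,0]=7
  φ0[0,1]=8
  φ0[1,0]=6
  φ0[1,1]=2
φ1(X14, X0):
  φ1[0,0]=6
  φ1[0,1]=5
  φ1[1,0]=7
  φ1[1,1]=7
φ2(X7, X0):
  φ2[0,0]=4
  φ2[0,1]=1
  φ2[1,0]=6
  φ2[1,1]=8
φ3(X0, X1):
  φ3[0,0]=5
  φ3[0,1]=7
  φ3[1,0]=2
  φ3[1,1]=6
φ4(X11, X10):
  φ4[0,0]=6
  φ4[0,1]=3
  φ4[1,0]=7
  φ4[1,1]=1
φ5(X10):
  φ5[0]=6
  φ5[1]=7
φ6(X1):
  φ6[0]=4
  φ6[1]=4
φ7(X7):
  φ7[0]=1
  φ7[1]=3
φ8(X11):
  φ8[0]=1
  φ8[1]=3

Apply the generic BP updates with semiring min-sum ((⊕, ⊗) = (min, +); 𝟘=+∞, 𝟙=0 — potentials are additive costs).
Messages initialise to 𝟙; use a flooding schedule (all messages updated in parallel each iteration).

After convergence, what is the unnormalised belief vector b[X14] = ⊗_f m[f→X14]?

b[X14] = [31, 28]

init: all messages = 𝟙 over 2 values
r1 m[φ0→X14] = [7, 2]
r1 m[φ0→X11] = [6, 2]
r1 m[φ1→X14] = [5, 7]
r1 m[φ1→X0] = [6, 5]
r1 m[φ2→X7] = [1, 6]
r1 m[φ2→X0] = [4, 1]
r1 m[φ3→X0] = [5, 2]
r1 m[φ3→X1] = [2, 6]
r1 m[φ4→X11] = [3, 1]
r1 m[φ4→X10] = [6, 1]
r1 m[φ5→X10] = [6, 7]
r1 m[φ6→X1] = [4, 4]
r1 m[φ7→X7] = [1, 3]
r1 m[φ8→X11] = [1, 3]
r1 m[X14→φ0] = [0, 0]
r1 m[X14→φ1] = [0, 0]
r1 m[X7→φ2] = [0, 0]
r1 m[X7→φ7] = [0, 0]
r1 m[X11→φ0] = [0, 0]
r1 m[X11→φ4] = [0, 0]
r1 m[X11→φ8] = [0, 0]
r1 m[X0→φ1] = [0, 0]
r1 m[X0→φ2] = [0, 0]
r1 m[X0→φ3] = [0, 0]
r1 m[X10→φ4] = [0, 0]
r1 m[X10→φ5] = [0, 0]
r1 m[X1→φ3] = [0, 0]
r1 m[X1→φ6] = [0, 0]
r2 m[φ0→X14] = [7, 2]
r2 m[φ0→X11] = [6, 2]
r2 m[φ1→X14] = [5, 7]
r2 m[φ1→X0] = [6, 5]
r2 m[φ2→X7] = [1, 6]
r2 m[φ2→X0] = [4, 1]
r2 m[φ3→X0] = [5, 2]
r2 m[φ3→X1] = [2, 6]
r2 m[φ4→X11] = [3, 1]
r2 m[φ4→X10] = [6, 1]
r2 m[φ5→X10] = [6, 7]
r2 m[φ6→X1] = [4, 4]
r2 m[φ7→X7] = [1, 3]
r2 m[φ8→X11] = [1, 3]
r2 m[X14→φ0] = [5, 7]
r2 m[X14→φ1] = [7, 2]
r2 m[X7→φ2] = [1, 3]
r2 m[X7→φ7] = [1, 6]
r2 m[X11→φ0] = [4, 4]
r2 m[X11→φ4] = [7, 5]
r2 m[X11→φ8] = [9, 3]
r2 m[X0→φ1] = [9, 3]
r2 m[X0→φ2] = [11, 7]
r2 m[X0→φ3] = [10, 6]
r2 m[X10→φ4] = [6, 7]
r2 m[X10→φ5] = [6, 1]
r2 m[X1→φ3] = [4, 4]
r2 m[X1→φ6] = [2, 6]
r3 m[φ0→X14] = [11, 6]
r3 m[φ0→X11] = [12, 9]
r3 m[φ1→X14] = [8, 10]
r3 m[φ1→X0] = [9, 9]
r3 m[φ2→X7] = [8, 15]
r3 m[φ2→X0] = [5, 2]
r3 m[φ3→X0] = [9, 6]
r3 m[φ3→X1] = [8, 12]
r3 m[φ4→X11] = [10, 8]
r3 m[φ4→X10] = [12, 6]
r3 m[φ5→X10] = [6, 7]
r3 m[φ6→X1] = [4, 4]
r3 m[φ7→X7] = [1, 3]
r3 m[φ8→X11] = [1, 3]
r3 m[X14→φ0] = [5, 7]
r3 m[X14→φ1] = [7, 2]
r3 m[X7→φ2] = [1, 3]
r3 m[X7→φ7] = [1, 6]
r3 m[X11→φ0] = [4, 4]
r3 m[X11→φ4] = [7, 5]
r3 m[X11→φ8] = [9, 3]
r3 m[X0→φ1] = [9, 3]
r3 m[X0→φ2] = [11, 7]
r3 m[X0→φ3] = [10, 6]
r3 m[X10→φ4] = [6, 7]
r3 m[X10→φ5] = [6, 1]
r3 m[X1→φ3] = [4, 4]
r3 m[X1→φ6] = [2, 6]
r4 m[φ0→X14] = [11, 6]
r4 m[φ0→X11] = [12, 9]
r4 m[φ1→X14] = [8, 10]
r4 m[φ1→X0] = [9, 9]
r4 m[φ2→X7] = [8, 15]
r4 m[φ2→X0] = [5, 2]
r4 m[φ3→X0] = [9, 6]
r4 m[φ3→X1] = [8, 12]
r4 m[φ4→X11] = [10, 8]
r4 m[φ4→X10] = [12, 6]
r4 m[φ5→X10] = [6, 7]
r4 m[φ6→X1] = [4, 4]
r4 m[φ7→X7] = [1, 3]
r4 m[φ8→X11] = [1, 3]
r4 m[X14→φ0] = [8, 10]
r4 m[X14→φ1] = [11, 6]
r4 m[X7→φ2] = [1, 3]
r4 m[X7→φ7] = [8, 15]
r4 m[X11→φ0] = [11, 11]
r4 m[X11→φ4] = [13, 12]
r4 m[X11→φ8] = [22, 17]
r4 m[X0→φ1] = [14, 8]
r4 m[X0→φ2] = [18, 15]
r4 m[X0→φ3] = [14, 11]
r4 m[X10→φ4] = [6, 7]
r4 m[X10→φ5] = [12, 6]
r4 m[X1→φ3] = [4, 4]
r4 m[X1→φ6] = [8, 12]
r5 m[φ0→X14] = [18, 13]
r5 m[φ0→X11] = [15, 12]
r5 m[φ1→X14] = [13, 15]
r5 m[φ1→X0] = [13, 13]
r5 m[φ2→X7] = [16, 23]
r5 m[φ2→X0] = [5, 2]
r5 m[φ3→X0] = [9, 6]
r5 m[φ3→X1] = [13, 17]
r5 m[φ4→X11] = [10, 8]
r5 m[φ4→X10] = [19, 13]
r5 m[φ5→X10] = [6, 7]
r5 m[φ6→X1] = [4, 4]
r5 m[φ7→X7] = [1, 3]
r5 m[φ8→X11] = [1, 3]
r5 m[X14→φ0] = [8, 10]
r5 m[X14→φ1] = [11, 6]
r5 m[X7→φ2] = [1, 3]
r5 m[X7→φ7] = [8, 15]
r5 m[X11→φ0] = [11, 11]
r5 m[X11→φ4] = [13, 12]
r5 m[X11→φ8] = [22, 17]
r5 m[X0→φ1] = [14, 8]
r5 m[X0→φ2] = [18, 15]
r5 m[X0→φ3] = [14, 11]
r5 m[X10→φ4] = [6, 7]
r5 m[X10→φ5] = [12, 6]
r5 m[X1→φ3] = [4, 4]
r5 m[X1→φ6] = [8, 12]
r6 m[φ0→X14] = [18, 13]
r6 m[φ0→X11] = [15, 12]
r6 m[φ1→X14] = [13, 15]
r6 m[φ1→X0] = [13, 13]
r6 m[φ2→X7] = [16, 23]
r6 m[φ2→X0] = [5, 2]
r6 m[φ3→X0] = [9, 6]
r6 m[φ3→X1] = [13, 17]
r6 m[φ4→X11] = [10, 8]
r6 m[φ4→X10] = [19, 13]
r6 m[φ5→X10] = [6, 7]
r6 m[φ6→X1] = [4, 4]
r6 m[φ7→X7] = [1, 3]
r6 m[φ8→X11] = [1, 3]
r6 m[X14→φ0] = [13, 15]
r6 m[X14→φ1] = [18, 13]
r6 m[X7→φ2] = [1, 3]
r6 m[X7→φ7] = [16, 23]
r6 m[X11→φ0] = [11, 11]
r6 m[X11→φ4] = [16, 15]
r6 m[X11→φ8] = [25, 20]
r6 m[X0→φ1] = [14, 8]
r6 m[X0→φ2] = [22, 19]
r6 m[X0→φ3] = [18, 15]
r6 m[X10→φ4] = [6, 7]
r6 m[X10→φ5] = [19, 13]
r6 m[X1→φ3] = [4, 4]
r6 m[X1→φ6] = [13, 17]
r7 m[φ0→X14] = [18, 13]
r7 m[φ0→X11] = [20, 17]
r7 m[φ1→X14] = [13, 15]
r7 m[φ1→X0] = [20, 20]
r7 m[φ2→X7] = [20, 27]
r7 m[φ2→X0] = [5, 2]
r7 m[φ3→X0] = [9, 6]
r7 m[φ3→X1] = [17, 21]
r7 m[φ4→X11] = [10, 8]
r7 m[φ4→X10] = [22, 16]
r7 m[φ5→X10] = [6, 7]
r7 m[φ6→X1] = [4, 4]
r7 m[φ7→X7] = [1, 3]
r7 m[φ8→X11] = [1, 3]
r7 m[X14→φ0] = [13, 15]
r7 m[X14→φ1] = [18, 13]
r7 m[X7→φ2] = [1, 3]
r7 m[X7→φ7] = [16, 23]
r7 m[X11→φ0] = [11, 11]
r7 m[X11→φ4] = [16, 15]
r7 m[X11→φ8] = [25, 20]
r7 m[X0→φ1] = [14, 8]
r7 m[X0→φ2] = [22, 19]
r7 m[X0→φ3] = [18, 15]
r7 m[X10→φ4] = [6, 7]
r7 m[X10→φ5] = [19, 13]
r7 m[X1→φ3] = [4, 4]
r7 m[X1→φ6] = [13, 17]
r8 m[φ0→X14] = [18, 13]
r8 m[φ0→X11] = [20, 17]
r8 m[φ1→X14] = [13, 15]
r8 m[φ1→X0] = [20, 20]
r8 m[φ2→X7] = [20, 27]
r8 m[φ2→X0] = [5, 2]
r8 m[φ3→X0] = [9, 6]
r8 m[φ3→X1] = [17, 21]
r8 m[φ4→X11] = [10, 8]
r8 m[φ4→X10] = [22, 16]
r8 m[φ5→X10] = [6, 7]
r8 m[φ6→X1] = [4, 4]
r8 m[φ7→X7] = [1, 3]
r8 m[φ8→X11] = [1, 3]
r8 m[X14→φ0] = [13, 15]
r8 m[X14→φ1] = [18, 13]
r8 m[X7→φ2] = [1, 3]
r8 m[X7→φ7] = [20, 27]
r8 m[X11→φ0] = [11, 11]
r8 m[X11→φ4] = [21, 20]
r8 m[X11→φ8] = [30, 25]
r8 m[X0→φ1] = [14, 8]
r8 m[X0→φ2] = [29, 26]
r8 m[X0→φ3] = [25, 22]
r8 m[X10→φ4] = [6, 7]
r8 m[X10→φ5] = [22, 16]
r8 m[X1→φ3] = [4, 4]
r8 m[X1→φ6] = [17, 21]
r9 m[φ0→X14] = [18, 13]
r9 m[φ0→X11] = [20, 17]
r9 m[φ1→X14] = [13, 15]
r9 m[φ1→X0] = [20, 20]
r9 m[φ2→X7] = [27, 34]
r9 m[φ2→X0] = [5, 2]
r9 m[φ3→X0] = [9, 6]
r9 m[φ3→X1] = [24, 28]
r9 m[φ4→X11] = [10, 8]
r9 m[φ4→X10] = [27, 21]
r9 m[φ5→X10] = [6, 7]
r9 m[φ6→X1] = [4, 4]
r9 m[φ7→X7] = [1, 3]
r9 m[φ8→X11] = [1, 3]
r9 m[X14→φ0] = [13, 15]
r9 m[X14→φ1] = [18, 13]
r9 m[X7→φ2] = [1, 3]
r9 m[X7→φ7] = [20, 27]
r9 m[X11→φ0] = [11, 11]
r9 m[X11→φ4] = [21, 20]
r9 m[X11→φ8] = [30, 25]
r9 m[X0→φ1] = [14, 8]
r9 m[X0→φ2] = [29, 26]
r9 m[X0→φ3] = [25, 22]
r9 m[X10→φ4] = [6, 7]
r9 m[X10→φ5] = [22, 16]
r9 m[X1→φ3] = [4, 4]
r9 m[X1→φ6] = [17, 21]
r10 m[φ0→X14] = [18, 13]
r10 m[φ0→X11] = [20, 17]
r10 m[φ1→X14] = [13, 15]
r10 m[φ1→X0] = [20, 20]
r10 m[φ2→X7] = [27, 34]
r10 m[φ2→X0] = [5, 2]
r10 m[φ3→X0] = [9, 6]
r10 m[φ3→X1] = [24, 28]
r10 m[φ4→X11] = [10, 8]
r10 m[φ4→X10] = [27, 21]
r10 m[φ5→X10] = [6, 7]
r10 m[φ6→X1] = [4, 4]
r10 m[φ7→X7] = [1, 3]
r10 m[φ8→X11] = [1, 3]
r10 m[X14→φ0] = [13, 15]
r10 m[X14→φ1] = [18, 13]
r10 m[X7→φ2] = [1, 3]
r10 m[X7→φ7] = [27, 34]
r10 m[X11→φ0] = [11, 11]
r10 m[X11→φ4] = [21, 20]
r10 m[X11→φ8] = [30, 25]
r10 m[X0→φ1] = [14, 8]
r10 m[X0→φ2] = [29, 26]
r10 m[X0→φ3] = [25, 22]
r10 m[X10→φ4] = [6, 7]
r10 m[X10→φ5] = [27, 21]
r10 m[X1→φ3] = [4, 4]
r10 m[X1→φ6] = [24, 28]
r11 m[φ0→X14] = [18, 13]
r11 m[φ0→X11] = [20, 17]
r11 m[φ1→X14] = [13, 15]
r11 m[φ1→X0] = [20, 20]
r11 m[φ2→X7] = [27, 34]
r11 m[φ2→X0] = [5, 2]
r11 m[φ3→X0] = [9, 6]
r11 m[φ3→X1] = [24, 28]
r11 m[φ4→X11] = [10, 8]
r11 m[φ4→X10] = [27, 21]
r11 m[φ5→X10] = [6, 7]
r11 m[φ6→X1] = [4, 4]
r11 m[φ7→X7] = [1, 3]
r11 m[φ8→X11] = [1, 3]
r11 m[X14→φ0] = [13, 15]
r11 m[X14→φ1] = [18, 13]
r11 m[X7→φ2] = [1, 3]
r11 m[X7→φ7] = [27, 34]
r11 m[X11→φ0] = [11, 11]
r11 m[X11→φ4] = [21, 20]
r11 m[X11→φ8] = [30, 25]
r11 m[X0→φ1] = [14, 8]
r11 m[X0→φ2] = [29, 26]
r11 m[X0→φ3] = [25, 22]
r11 m[X10→φ4] = [6, 7]
r11 m[X10→φ5] = [27, 21]
r11 m[X1→φ3] = [4, 4]
r11 m[X1→φ6] = [24, 28]
fixed point reached at round 11
b[X14] = ⊗ incoming = [31, 28]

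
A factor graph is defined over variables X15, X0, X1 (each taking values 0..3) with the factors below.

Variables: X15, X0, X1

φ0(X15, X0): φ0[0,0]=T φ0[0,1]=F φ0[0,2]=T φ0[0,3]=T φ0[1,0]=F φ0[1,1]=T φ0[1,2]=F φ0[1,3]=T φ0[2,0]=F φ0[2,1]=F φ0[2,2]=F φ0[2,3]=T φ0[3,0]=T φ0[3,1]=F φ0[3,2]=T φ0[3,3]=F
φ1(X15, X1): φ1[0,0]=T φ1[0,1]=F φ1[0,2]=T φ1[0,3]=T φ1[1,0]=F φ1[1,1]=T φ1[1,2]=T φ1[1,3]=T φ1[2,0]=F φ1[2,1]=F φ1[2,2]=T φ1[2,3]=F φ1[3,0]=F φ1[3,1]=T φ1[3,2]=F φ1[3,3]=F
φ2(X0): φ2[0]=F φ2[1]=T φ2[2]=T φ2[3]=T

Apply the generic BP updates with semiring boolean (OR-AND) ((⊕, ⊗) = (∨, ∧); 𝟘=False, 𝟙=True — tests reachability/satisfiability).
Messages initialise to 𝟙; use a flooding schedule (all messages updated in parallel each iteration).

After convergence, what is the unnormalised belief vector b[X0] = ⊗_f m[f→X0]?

init: all messages = 𝟙 over 4 values
r1 m[φ0→X15] = [T, T, T, T]
r1 m[φ0→X0] = [T, T, T, T]
r1 m[φ1→X15] = [T, T, T, T]
r1 m[φ1→X1] = [T, T, T, T]
r1 m[φ2→X0] = [F, T, T, T]
r1 m[X15→φ0] = [T, T, T, T]
r1 m[X15→φ1] = [T, T, T, T]
r1 m[X0→φ0] = [T, T, T, T]
r1 m[X0→φ2] = [T, T, T, T]
r1 m[X1→φ1] = [T, T, T, T]
r2 m[φ0→X15] = [T, T, T, T]
r2 m[φ0→X0] = [T, T, T, T]
r2 m[φ1→X15] = [T, T, T, T]
r2 m[φ1→X1] = [T, T, T, T]
r2 m[φ2→X0] = [F, T, T, T]
r2 m[X15→φ0] = [T, T, T, T]
r2 m[X15→φ1] = [T, T, T, T]
r2 m[X0→φ0] = [F, T, T, T]
r2 m[X0→φ2] = [T, T, T, T]
r2 m[X1→φ1] = [T, T, T, T]
r3 m[φ0→X15] = [T, T, T, T]
r3 m[φ0→X0] = [T, T, T, T]
r3 m[φ1→X15] = [T, T, T, T]
r3 m[φ1→X1] = [T, T, T, T]
r3 m[φ2→X0] = [F, T, T, T]
r3 m[X15→φ0] = [T, T, T, T]
r3 m[X15→φ1] = [T, T, T, T]
r3 m[X0→φ0] = [F, T, T, T]
r3 m[X0→φ2] = [T, T, T, T]
r3 m[X1→φ1] = [T, T, T, T]
fixed point reached at round 3
b[X0] = ⊗ incoming = [F, T, T, T]

b[X0] = [F, T, T, T]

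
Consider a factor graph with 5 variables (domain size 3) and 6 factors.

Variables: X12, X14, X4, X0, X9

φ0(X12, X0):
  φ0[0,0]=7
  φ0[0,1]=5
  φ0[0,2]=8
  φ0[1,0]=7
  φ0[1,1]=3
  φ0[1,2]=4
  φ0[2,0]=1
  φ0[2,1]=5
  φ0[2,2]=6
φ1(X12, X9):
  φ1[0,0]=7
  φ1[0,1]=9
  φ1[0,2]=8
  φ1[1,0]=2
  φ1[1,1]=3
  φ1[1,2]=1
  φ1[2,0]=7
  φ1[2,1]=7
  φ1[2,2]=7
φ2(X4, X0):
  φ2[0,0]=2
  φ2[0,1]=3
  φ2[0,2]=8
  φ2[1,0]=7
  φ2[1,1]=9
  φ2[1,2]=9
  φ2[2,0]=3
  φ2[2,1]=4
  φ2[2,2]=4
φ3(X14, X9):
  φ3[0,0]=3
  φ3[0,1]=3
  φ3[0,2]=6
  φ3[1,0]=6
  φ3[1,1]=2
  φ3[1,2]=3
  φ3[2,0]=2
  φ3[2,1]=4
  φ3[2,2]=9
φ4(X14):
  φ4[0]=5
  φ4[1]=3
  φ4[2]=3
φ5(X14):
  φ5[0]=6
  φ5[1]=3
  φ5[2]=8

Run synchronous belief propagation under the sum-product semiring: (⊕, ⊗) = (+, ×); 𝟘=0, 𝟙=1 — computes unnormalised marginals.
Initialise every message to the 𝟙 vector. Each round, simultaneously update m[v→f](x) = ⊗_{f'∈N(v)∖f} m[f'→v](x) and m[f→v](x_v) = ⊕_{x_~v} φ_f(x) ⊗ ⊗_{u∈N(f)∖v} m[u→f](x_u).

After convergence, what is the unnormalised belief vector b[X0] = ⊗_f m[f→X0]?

init: all messages = 𝟙 over 3 values
r1 m[φ0→X12] = [20, 14, 12]
r1 m[φ0→X0] = [15, 13, 18]
r1 m[φ1→X12] = [24, 6, 21]
r1 m[φ1→X9] = [16, 19, 16]
r1 m[φ2→X4] = [13, 25, 11]
r1 m[φ2→X0] = [12, 16, 21]
r1 m[φ3→X14] = [12, 11, 15]
r1 m[φ3→X9] = [11, 9, 18]
r1 m[φ4→X14] = [5, 3, 3]
r1 m[φ5→X14] = [6, 3, 8]
r1 m[X12→φ0] = [1, 1, 1]
r1 m[X12→φ1] = [1, 1, 1]
r1 m[X14→φ3] = [1, 1, 1]
r1 m[X14→φ4] = [1, 1, 1]
r1 m[X14→φ5] = [1, 1, 1]
r1 m[X4→φ2] = [1, 1, 1]
r1 m[X0→φ0] = [1, 1, 1]
r1 m[X0→φ2] = [1, 1, 1]
r1 m[X9→φ1] = [1, 1, 1]
r1 m[X9→φ3] = [1, 1, 1]
r2 m[φ0→X12] = [20, 14, 12]
r2 m[φ0→X0] = [15, 13, 18]
r2 m[φ1→X12] = [24, 6, 21]
r2 m[φ1→X9] = [16, 19, 16]
r2 m[φ2→X4] = [13, 25, 11]
r2 m[φ2→X0] = [12, 16, 21]
r2 m[φ3→X14] = [12, 11, 15]
r2 m[φ3→X9] = [11, 9, 18]
r2 m[φ4→X14] = [5, 3, 3]
r2 m[φ5→X14] = [6, 3, 8]
r2 m[X12→φ0] = [24, 6, 21]
r2 m[X12→φ1] = [20, 14, 12]
r2 m[X14→φ3] = [30, 9, 24]
r2 m[X14→φ4] = [72, 33, 120]
r2 m[X14→φ5] = [60, 33, 45]
r2 m[X4→φ2] = [1, 1, 1]
r2 m[X0→φ0] = [12, 16, 21]
r2 m[X0→φ2] = [15, 13, 18]
r2 m[X9→φ1] = [11, 9, 18]
r2 m[X9→φ3] = [16, 19, 16]
r3 m[φ0→X12] = [332, 216, 218]
r3 m[φ0→X0] = [231, 243, 342]
r3 m[φ1→X12] = [302, 67, 266]
r3 m[φ1→X9] = [252, 306, 258]
r3 m[φ2→X4] = [213, 384, 169]
r3 m[φ2→X0] = [12, 16, 21]
r3 m[φ3→X14] = [201, 182, 252]
r3 m[φ3→X9] = [192, 204, 423]
r3 m[φ4→X14] = [5, 3, 3]
r3 m[φ5→X14] = [6, 3, 8]
r3 m[X12→φ0] = [24, 6, 21]
r3 m[X12→φ1] = [20, 14, 12]
r3 m[X14→φ3] = [30, 9, 24]
r3 m[X14→φ4] = [72, 33, 120]
r3 m[X14→φ5] = [60, 33, 45]
r3 m[X4→φ2] = [1, 1, 1]
r3 m[X0→φ0] = [12, 16, 21]
r3 m[X0→φ2] = [15, 13, 18]
r3 m[X9→φ1] = [11, 9, 18]
r3 m[X9→φ3] = [16, 19, 16]
r4 m[φ0→X12] = [332, 216, 218]
r4 m[φ0→X0] = [231, 243, 342]
r4 m[φ1→X12] = [302, 67, 266]
r4 m[φ1→X9] = [252, 306, 258]
r4 m[φ2→X4] = [213, 384, 169]
r4 m[φ2→X0] = [12, 16, 21]
r4 m[φ3→X14] = [201, 182, 252]
r4 m[φ3→X9] = [192, 204, 423]
r4 m[φ4→X14] = [5, 3, 3]
r4 m[φ5→X14] = [6, 3, 8]
r4 m[X12→φ0] = [302, 67, 266]
r4 m[X12→φ1] = [332, 216, 218]
r4 m[X14→φ3] = [30, 9, 24]
r4 m[X14→φ4] = [1206, 546, 2016]
r4 m[X14→φ5] = [1005, 546, 756]
r4 m[X4→φ2] = [1, 1, 1]
r4 m[X0→φ0] = [12, 16, 21]
r4 m[X0→φ2] = [231, 243, 342]
r4 m[X9→φ1] = [192, 204, 423]
r4 m[X9→φ3] = [252, 306, 258]
r5 m[φ0→X12] = [332, 216, 218]
r5 m[φ0→X0] = [2849, 3041, 4280]
r5 m[φ1→X12] = [6564, 1419, 5733]
r5 m[φ1→X9] = [4282, 5162, 4398]
r5 m[φ2→X4] = [3927, 6882, 3033]
r5 m[φ2→X0] = [12, 16, 21]
r5 m[φ3→X14] = [3222, 2898, 4050]
r5 m[φ3→X9] = [192, 204, 423]
r5 m[φ4→X14] = [5, 3, 3]
r5 m[φ5→X14] = [6, 3, 8]
r5 m[X12→φ0] = [302, 67, 266]
r5 m[X12→φ1] = [332, 216, 218]
r5 m[X14→φ3] = [30, 9, 24]
r5 m[X14→φ4] = [1206, 546, 2016]
r5 m[X14→φ5] = [1005, 546, 756]
r5 m[X4→φ2] = [1, 1, 1]
r5 m[X0→φ0] = [12, 16, 21]
r5 m[X0→φ2] = [231, 243, 342]
r5 m[X9→φ1] = [192, 204, 423]
r5 m[X9→φ3] = [252, 306, 258]
r6 m[φ0→X12] = [332, 216, 218]
r6 m[φ0→X0] = [2849, 3041, 4280]
r6 m[φ1→X12] = [6564, 1419, 5733]
r6 m[φ1→X9] = [4282, 5162, 4398]
r6 m[φ2→X4] = [3927, 6882, 3033]
r6 m[φ2→X0] = [12, 16, 21]
r6 m[φ3→X14] = [3222, 2898, 4050]
r6 m[φ3→X9] = [192, 204, 423]
r6 m[φ4→X14] = [5, 3, 3]
r6 m[φ5→X14] = [6, 3, 8]
r6 m[X12→φ0] = [6564, 1419, 5733]
r6 m[X12→φ1] = [332, 216, 218]
r6 m[X14→φ3] = [30, 9, 24]
r6 m[X14→φ4] = [19332, 8694, 32400]
r6 m[X14→φ5] = [16110, 8694, 12150]
r6 m[X4→φ2] = [1, 1, 1]
r6 m[X0→φ0] = [12, 16, 21]
r6 m[X0→φ2] = [2849, 3041, 4280]
r6 m[X9→φ1] = [192, 204, 423]
r6 m[X9→φ3] = [4282, 5162, 4398]
r7 m[φ0→X12] = [332, 216, 218]
r7 m[φ0→X0] = [61614, 65742, 92586]
r7 m[φ1→X12] = [6564, 1419, 5733]
r7 m[φ1→X9] = [4282, 5162, 4398]
r7 m[φ2→X4] = [49061, 85832, 37831]
r7 m[φ2→X0] = [12, 16, 21]
r7 m[φ3→X14] = [54720, 49210, 68794]
r7 m[φ3→X9] = [192, 204, 423]
r7 m[φ4→X14] = [5, 3, 3]
r7 m[φ5→X14] = [6, 3, 8]
r7 m[X12→φ0] = [6564, 1419, 5733]
r7 m[X12→φ1] = [332, 216, 218]
r7 m[X14→φ3] = [30, 9, 24]
r7 m[X14→φ4] = [19332, 8694, 32400]
r7 m[X14→φ5] = [16110, 8694, 12150]
r7 m[X4→φ2] = [1, 1, 1]
r7 m[X0→φ0] = [12, 16, 21]
r7 m[X0→φ2] = [2849, 3041, 4280]
r7 m[X9→φ1] = [192, 204, 423]
r7 m[X9→φ3] = [4282, 5162, 4398]
r8 m[φ0→X12] = [332, 216, 218]
r8 m[φ0→X0] = [61614, 65742, 92586]
r8 m[φ1→X12] = [6564, 1419, 5733]
r8 m[φ1→X9] = [4282, 5162, 4398]
r8 m[φ2→X4] = [49061, 85832, 37831]
r8 m[φ2→X0] = [12, 16, 21]
r8 m[φ3→X14] = [54720, 49210, 68794]
r8 m[φ3→X9] = [192, 204, 423]
r8 m[φ4→X14] = [5, 3, 3]
r8 m[φ5→X14] = [6, 3, 8]
r8 m[X12→φ0] = [6564, 1419, 5733]
r8 m[X12→φ1] = [332, 216, 218]
r8 m[X14→φ3] = [30, 9, 24]
r8 m[X14→φ4] = [328320, 147630, 550352]
r8 m[X14→φ5] = [273600, 147630, 206382]
r8 m[X4→φ2] = [1, 1, 1]
r8 m[X0→φ0] = [12, 16, 21]
r8 m[X0→φ2] = [61614, 65742, 92586]
r8 m[X9→φ1] = [192, 204, 423]
r8 m[X9→φ3] = [4282, 5162, 4398]
r9 m[φ0→X12] = [332, 216, 218]
r9 m[φ0→X0] = [61614, 65742, 92586]
r9 m[φ1→X12] = [6564, 1419, 5733]
r9 m[φ1→X9] = [4282, 5162, 4398]
r9 m[φ2→X4] = [1061142, 1856250, 818154]
r9 m[φ2→X0] = [12, 16, 21]
r9 m[φ3→X14] = [54720, 49210, 68794]
r9 m[φ3→X9] = [192, 204, 423]
r9 m[φ4→X14] = [5, 3, 3]
r9 m[φ5→X14] = [6, 3, 8]
r9 m[X12→φ0] = [6564, 1419, 5733]
r9 m[X12→φ1] = [332, 216, 218]
r9 m[X14→φ3] = [30, 9, 24]
r9 m[X14→φ4] = [328320, 147630, 550352]
r9 m[X14→φ5] = [273600, 147630, 206382]
r9 m[X4→φ2] = [1, 1, 1]
r9 m[X0→φ0] = [12, 16, 21]
r9 m[X0→φ2] = [61614, 65742, 92586]
r9 m[X9→φ1] = [192, 204, 423]
r9 m[X9→φ3] = [4282, 5162, 4398]
r10 m[φ0→X12] = [332, 216, 218]
r10 m[φ0→X0] = [61614, 65742, 92586]
r10 m[φ1→X12] = [6564, 1419, 5733]
r10 m[φ1→X9] = [4282, 5162, 4398]
r10 m[φ2→X4] = [1061142, 1856250, 818154]
r10 m[φ2→X0] = [12, 16, 21]
r10 m[φ3→X14] = [54720, 49210, 68794]
r10 m[φ3→X9] = [192, 204, 423]
r10 m[φ4→X14] = [5, 3, 3]
r10 m[φ5→X14] = [6, 3, 8]
r10 m[X12→φ0] = [6564, 1419, 5733]
r10 m[X12→φ1] = [332, 216, 218]
r10 m[X14→φ3] = [30, 9, 24]
r10 m[X14→φ4] = [328320, 147630, 550352]
r10 m[X14→φ5] = [273600, 147630, 206382]
r10 m[X4→φ2] = [1, 1, 1]
r10 m[X0→φ0] = [12, 16, 21]
r10 m[X0→φ2] = [61614, 65742, 92586]
r10 m[X9→φ1] = [192, 204, 423]
r10 m[X9→φ3] = [4282, 5162, 4398]
fixed point reached at round 10
b[X0] = ⊗ incoming = [739368, 1051872, 1944306]

b[X0] = [739368, 1051872, 1944306]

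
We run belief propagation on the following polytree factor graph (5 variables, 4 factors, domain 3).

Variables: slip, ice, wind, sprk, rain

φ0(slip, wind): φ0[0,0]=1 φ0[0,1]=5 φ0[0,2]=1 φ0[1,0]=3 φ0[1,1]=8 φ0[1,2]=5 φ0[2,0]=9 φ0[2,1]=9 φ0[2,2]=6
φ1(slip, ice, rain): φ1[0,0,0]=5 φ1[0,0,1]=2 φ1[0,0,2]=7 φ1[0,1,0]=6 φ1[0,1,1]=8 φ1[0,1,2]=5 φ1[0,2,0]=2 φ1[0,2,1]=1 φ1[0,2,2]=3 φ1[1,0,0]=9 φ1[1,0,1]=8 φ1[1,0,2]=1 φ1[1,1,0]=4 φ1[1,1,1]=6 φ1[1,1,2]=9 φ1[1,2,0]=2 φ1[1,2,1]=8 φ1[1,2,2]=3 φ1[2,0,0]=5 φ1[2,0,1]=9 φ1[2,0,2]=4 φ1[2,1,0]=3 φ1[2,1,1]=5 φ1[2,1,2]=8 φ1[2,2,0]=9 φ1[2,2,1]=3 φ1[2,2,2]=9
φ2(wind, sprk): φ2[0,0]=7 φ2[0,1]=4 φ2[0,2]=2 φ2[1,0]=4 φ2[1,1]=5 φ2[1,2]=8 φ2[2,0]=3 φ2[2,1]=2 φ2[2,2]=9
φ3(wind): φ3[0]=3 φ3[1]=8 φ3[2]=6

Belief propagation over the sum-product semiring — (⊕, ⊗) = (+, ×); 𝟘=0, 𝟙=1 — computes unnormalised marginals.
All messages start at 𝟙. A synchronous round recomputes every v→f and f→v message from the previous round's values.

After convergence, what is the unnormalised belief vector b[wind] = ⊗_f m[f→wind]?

init: all messages = 𝟙 over 3 values
r1 m[φ0→slip] = [7, 16, 24]
r1 m[φ0→wind] = [13, 22, 12]
r1 m[φ1→slip] = [39, 50, 55]
r1 m[φ1→ice] = [50, 54, 40]
r1 m[φ1→rain] = [45, 50, 49]
r1 m[φ2→wind] = [13, 17, 14]
r1 m[φ2→sprk] = [14, 11, 19]
r1 m[φ3→wind] = [3, 8, 6]
r1 m[slip→φ0] = [1, 1, 1]
r1 m[slip→φ1] = [1, 1, 1]
r1 m[ice→φ1] = [1, 1, 1]
r1 m[wind→φ0] = [1, 1, 1]
r1 m[wind→φ2] = [1, 1, 1]
r1 m[wind→φ3] = [1, 1, 1]
r1 m[sprk→φ2] = [1, 1, 1]
r1 m[rain→φ1] = [1, 1, 1]
r2 m[φ0→slip] = [7, 16, 24]
r2 m[φ0→wind] = [13, 22, 12]
r2 m[φ1→slip] = [39, 50, 55]
r2 m[φ1→ice] = [50, 54, 40]
r2 m[φ1→rain] = [45, 50, 49]
r2 m[φ2→wind] = [13, 17, 14]
r2 m[φ2→sprk] = [14, 11, 19]
r2 m[φ3→wind] = [3, 8, 6]
r2 m[slip→φ0] = [39, 50, 55]
r2 m[slip→φ1] = [7, 16, 24]
r2 m[ice→φ1] = [1, 1, 1]
r2 m[wind→φ0] = [39, 136, 84]
r2 m[wind→φ2] = [39, 176, 72]
r2 m[wind→φ3] = [169, 374, 168]
r2 m[sprk→φ2] = [1, 1, 1]
r2 m[rain→φ1] = [1, 1, 1]
r3 m[φ0→slip] = [803, 1625, 2079]
r3 m[φ0→wind] = [684, 1090, 619]
r3 m[φ1→slip] = [39, 50, 55]
r3 m[φ1→ice] = [818, 821, 754]
r3 m[φ1→rain] = [739, 837, 817]
r3 m[φ2→wind] = [13, 17, 14]
r3 m[φ2→sprk] = [1193, 1180, 2134]
r3 m[φ3→wind] = [3, 8, 6]
r3 m[slip→φ0] = [39, 50, 55]
r3 m[slip→φ1] = [7, 16, 24]
r3 m[ice→φ1] = [1, 1, 1]
r3 m[wind→φ0] = [39, 136, 84]
r3 m[wind→φ2] = [39, 176, 72]
r3 m[wind→φ3] = [169, 374, 168]
r3 m[sprk→φ2] = [1, 1, 1]
r3 m[rain→φ1] = [1, 1, 1]
r4 m[φ0→slip] = [803, 1625, 2079]
r4 m[φ0→wind] = [684, 1090, 619]
r4 m[φ1→slip] = [39, 50, 55]
r4 m[φ1→ice] = [818, 821, 754]
r4 m[φ1→rain] = [739, 837, 817]
r4 m[φ2→wind] = [13, 17, 14]
r4 m[φ2→sprk] = [1193, 1180, 2134]
r4 m[φ3→wind] = [3, 8, 6]
r4 m[slip→φ0] = [39, 50, 55]
r4 m[slip→φ1] = [803, 1625, 2079]
r4 m[ice→φ1] = [1, 1, 1]
r4 m[wind→φ0] = [39, 136, 84]
r4 m[wind→φ2] = [2052, 8720, 3714]
r4 m[wind→φ3] = [8892, 18530, 8666]
r4 m[sprk→φ2] = [1, 1, 1]
r4 m[rain→φ1] = [1, 1, 1]
r5 m[φ0→slip] = [803, 1625, 2079]
r5 m[φ0→wind] = [684, 1090, 619]
r5 m[φ1→slip] = [39, 50, 55]
r5 m[φ1→ice] = [77914, 79396, 69602]
r5 m[φ1→rain] = [70157, 79926, 76829]
r5 m[φ2→wind] = [13, 17, 14]
r5 m[φ2→sprk] = [60386, 59236, 107290]
r5 m[φ3→wind] = [3, 8, 6]
r5 m[slip→φ0] = [39, 50, 55]
r5 m[slip→φ1] = [803, 1625, 2079]
r5 m[ice→φ1] = [1, 1, 1]
r5 m[wind→φ0] = [39, 136, 84]
r5 m[wind→φ2] = [2052, 8720, 3714]
r5 m[wind→φ3] = [8892, 18530, 8666]
r5 m[sprk→φ2] = [1, 1, 1]
r5 m[rain→φ1] = [1, 1, 1]
r6 m[φ0→slip] = [803, 1625, 2079]
r6 m[φ0→wind] = [684, 1090, 619]
r6 m[φ1→slip] = [39, 50, 55]
r6 m[φ1→ice] = [77914, 79396, 69602]
r6 m[φ1→rain] = [70157, 79926, 76829]
r6 m[φ2→wind] = [13, 17, 14]
r6 m[φ2→sprk] = [60386, 59236, 107290]
r6 m[φ3→wind] = [3, 8, 6]
r6 m[slip→φ0] = [39, 50, 55]
r6 m[slip→φ1] = [803, 1625, 2079]
r6 m[ice→φ1] = [1, 1, 1]
r6 m[wind→φ0] = [39, 136, 84]
r6 m[wind→φ2] = [2052, 8720, 3714]
r6 m[wind→φ3] = [8892, 18530, 8666]
r6 m[sprk→φ2] = [1, 1, 1]
r6 m[rain→φ1] = [1, 1, 1]
fixed point reached at round 6
b[wind] = ⊗ incoming = [26676, 148240, 51996]

b[wind] = [26676, 148240, 51996]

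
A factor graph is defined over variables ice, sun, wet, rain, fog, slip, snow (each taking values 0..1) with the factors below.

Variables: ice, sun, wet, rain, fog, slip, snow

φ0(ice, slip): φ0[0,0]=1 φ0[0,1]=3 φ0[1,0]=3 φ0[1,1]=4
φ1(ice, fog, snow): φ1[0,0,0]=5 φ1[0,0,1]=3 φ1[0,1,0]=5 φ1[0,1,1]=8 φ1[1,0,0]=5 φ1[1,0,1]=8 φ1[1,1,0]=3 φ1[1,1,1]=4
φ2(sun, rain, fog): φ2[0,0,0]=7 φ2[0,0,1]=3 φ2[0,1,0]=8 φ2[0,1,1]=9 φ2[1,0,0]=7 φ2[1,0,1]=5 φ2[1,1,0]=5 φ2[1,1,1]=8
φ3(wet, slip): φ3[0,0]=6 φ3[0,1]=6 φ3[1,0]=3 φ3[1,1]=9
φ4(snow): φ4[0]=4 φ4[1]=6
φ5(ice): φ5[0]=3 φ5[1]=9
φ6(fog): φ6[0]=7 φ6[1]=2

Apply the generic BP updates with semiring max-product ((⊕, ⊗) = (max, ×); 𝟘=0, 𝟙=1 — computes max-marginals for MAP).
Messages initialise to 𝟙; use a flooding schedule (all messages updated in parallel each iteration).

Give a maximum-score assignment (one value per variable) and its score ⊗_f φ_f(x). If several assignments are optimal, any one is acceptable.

assignment: (ice=1, sun=0, wet=1, rain=1, fog=0, slip=1, snow=1); score = 870912

init: all messages = 𝟙 over 2 values
r1 m[φ0→ice] = [3, 4]
r1 m[φ0→slip] = [3, 4]
r1 m[φ1→ice] = [8, 8]
r1 m[φ1→fog] = [8, 8]
r1 m[φ1→snow] = [5, 8]
r1 m[φ2→sun] = [9, 8]
r1 m[φ2→rain] = [7, 9]
r1 m[φ2→fog] = [8, 9]
r1 m[φ3→wet] = [6, 9]
r1 m[φ3→slip] = [6, 9]
r1 m[φ4→snow] = [4, 6]
r1 m[φ5→ice] = [3, 9]
r1 m[φ6→fog] = [7, 2]
r1 m[ice→φ0] = [1, 1]
r1 m[ice→φ1] = [1, 1]
r1 m[ice→φ5] = [1, 1]
r1 m[sun→φ2] = [1, 1]
r1 m[wet→φ3] = [1, 1]
r1 m[rain→φ2] = [1, 1]
r1 m[fog→φ1] = [1, 1]
r1 m[fog→φ2] = [1, 1]
r1 m[fog→φ6] = [1, 1]
r1 m[slip→φ0] = [1, 1]
r1 m[slip→φ3] = [1, 1]
r1 m[snow→φ1] = [1, 1]
r1 m[snow→φ4] = [1, 1]
r2 m[φ0→ice] = [3, 4]
r2 m[φ0→slip] = [3, 4]
r2 m[φ1→ice] = [8, 8]
r2 m[φ1→fog] = [8, 8]
r2 m[φ1→snow] = [5, 8]
r2 m[φ2→sun] = [9, 8]
r2 m[φ2→rain] = [7, 9]
r2 m[φ2→fog] = [8, 9]
r2 m[φ3→wet] = [6, 9]
r2 m[φ3→slip] = [6, 9]
r2 m[φ4→snow] = [4, 6]
r2 m[φ5→ice] = [3, 9]
r2 m[φ6→fog] = [7, 2]
r2 m[ice→φ0] = [24, 72]
r2 m[ice→φ1] = [9, 36]
r2 m[ice→φ5] = [24, 32]
r2 m[sun→φ2] = [1, 1]
r2 m[wet→φ3] = [1, 1]
r2 m[rain→φ2] = [1, 1]
r2 m[fog→φ1] = [56, 18]
r2 m[fog→φ2] = [56, 16]
r2 m[fog→φ6] = [64, 72]
r2 m[slip→φ0] = [6, 9]
r2 m[slip→φ3] = [3, 4]
r2 m[snow→φ1] = [4, 6]
r2 m[snow→φ4] = [5, 8]
r3 m[φ0→ice] = [27, 36]
r3 m[φ0→slip] = [216, 288]
r3 m[φ1→ice] = [1120, 2688]
r3 m[φ1→fog] = [1728, 864]
r3 m[φ1→snow] = [10080, 16128]
r3 m[φ2→sun] = [448, 392]
r3 m[φ2→rain] = [392, 448]
r3 m[φ2→fog] = [8, 9]
r3 m[φ3→wet] = [24, 36]
r3 m[φ3→slip] = [6, 9]
r3 m[φ4→snow] = [4, 6]
r3 m[φ5→ice] = [3, 9]
r3 m[φ6→fog] = [7, 2]
r3 m[ice→φ0] = [24, 72]
r3 m[ice→φ1] = [9, 36]
r3 m[ice→φ5] = [24, 32]
r3 m[sun→φ2] = [1, 1]
r3 m[wet→φ3] = [1, 1]
r3 m[rain→φ2] = [1, 1]
r3 m[fog→φ1] = [56, 18]
r3 m[fog→φ2] = [56, 16]
r3 m[fog→φ6] = [64, 72]
r3 m[slip→φ0] = [6, 9]
r3 m[slip→φ3] = [3, 4]
r3 m[snow→φ1] = [4, 6]
r3 m[snow→φ4] = [5, 8]
r4 m[φ0→ice] = [27, 36]
r4 m[φ0→slip] = [216, 288]
r4 m[φ1→ice] = [1120, 2688]
r4 m[φ1→fog] = [1728, 864]
r4 m[φ1→snow] = [10080, 16128]
r4 m[φ2→sun] = [448, 392]
r4 m[φ2→rain] = [392, 448]
r4 m[φ2→fog] = [8, 9]
r4 m[φ3→wet] = [24, 36]
r4 m[φ3→slip] = [6, 9]
r4 m[φ4→snow] = [4, 6]
r4 m[φ5→ice] = [3, 9]
r4 m[φ6→fog] = [7, 2]
r4 m[ice→φ0] = [3360, 24192]
r4 m[ice→φ1] = [81, 324]
r4 m[ice→φ5] = [30240, 96768]
r4 m[sun→φ2] = [1, 1]
r4 m[wet→φ3] = [1, 1]
r4 m[rain→φ2] = [1, 1]
r4 m[fog→φ1] = [56, 18]
r4 m[fog→φ2] = [12096, 1728]
r4 m[fog→φ6] = [13824, 7776]
r4 m[slip→φ0] = [6, 9]
r4 m[slip→φ3] = [216, 288]
r4 m[snow→φ1] = [4, 6]
r4 m[snow→φ4] = [10080, 16128]
r5 m[φ0→ice] = [27, 36]
r5 m[φ0→slip] = [72576, 96768]
r5 m[φ1→ice] = [1120, 2688]
r5 m[φ1→fog] = [15552, 7776]
r5 m[φ1→snow] = [90720, 145152]
r5 m[φ2→sun] = [96768, 84672]
r5 m[φ2→rain] = [84672, 96768]
r5 m[φ2→fog] = [8, 9]
r5 m[φ3→wet] = [1728, 2592]
r5 m[φ3→slip] = [6, 9]
r5 m[φ4→snow] = [4, 6]
r5 m[φ5→ice] = [3, 9]
r5 m[φ6→fog] = [7, 2]
r5 m[ice→φ0] = [3360, 24192]
r5 m[ice→φ1] = [81, 324]
r5 m[ice→φ5] = [30240, 96768]
r5 m[sun→φ2] = [1, 1]
r5 m[wet→φ3] = [1, 1]
r5 m[rain→φ2] = [1, 1]
r5 m[fog→φ1] = [56, 18]
r5 m[fog→φ2] = [12096, 1728]
r5 m[fog→φ6] = [13824, 7776]
r5 m[slip→φ0] = [6, 9]
r5 m[slip→φ3] = [216, 288]
r5 m[snow→φ1] = [4, 6]
r5 m[snow→φ4] = [10080, 16128]
r6 m[φ0→ice] = [27, 36]
r6 m[φ0→slip] = [72576, 96768]
r6 m[φ1→ice] = [1120, 2688]
r6 m[φ1→fog] = [15552, 7776]
r6 m[φ1→snow] = [90720, 145152]
r6 m[φ2→sun] = [96768, 84672]
r6 m[φ2→rain] = [84672, 96768]
r6 m[φ2→fog] = [8, 9]
r6 m[φ3→wet] = [1728, 2592]
r6 m[φ3→slip] = [6, 9]
r6 m[φ4→snow] = [4, 6]
r6 m[φ5→ice] = [3, 9]
r6 m[φ6→fog] = [7, 2]
r6 m[ice→φ0] = [3360, 24192]
r6 m[ice→φ1] = [81, 324]
r6 m[ice→φ5] = [30240, 96768]
r6 m[sun→φ2] = [1, 1]
r6 m[wet→φ3] = [1, 1]
r6 m[rain→φ2] = [1, 1]
r6 m[fog→φ1] = [56, 18]
r6 m[fog→φ2] = [108864, 15552]
r6 m[fog→φ6] = [124416, 69984]
r6 m[slip→φ0] = [6, 9]
r6 m[slip→φ3] = [72576, 96768]
r6 m[snow→φ1] = [4, 6]
r6 m[snow→φ4] = [90720, 145152]
r7 m[φ0→ice] = [27, 36]
r7 m[φ0→slip] = [72576, 96768]
r7 m[φ1→ice] = [1120, 2688]
r7 m[φ1→fog] = [15552, 7776]
r7 m[φ1→snow] = [90720, 145152]
r7 m[φ2→sun] = [870912, 762048]
r7 m[φ2→rain] = [762048, 870912]
r7 m[φ2→fog] = [8, 9]
r7 m[φ3→wet] = [580608, 870912]
r7 m[φ3→slip] = [6, 9]
r7 m[φ4→snow] = [4, 6]
r7 m[φ5→ice] = [3, 9]
r7 m[φ6→fog] = [7, 2]
r7 m[ice→φ0] = [3360, 24192]
r7 m[ice→φ1] = [81, 324]
r7 m[ice→φ5] = [30240, 96768]
r7 m[sun→φ2] = [1, 1]
r7 m[wet→φ3] = [1, 1]
r7 m[rain→φ2] = [1, 1]
r7 m[fog→φ1] = [56, 18]
r7 m[fog→φ2] = [108864, 15552]
r7 m[fog→φ6] = [124416, 69984]
r7 m[slip→φ0] = [6, 9]
r7 m[slip→φ3] = [72576, 96768]
r7 m[snow→φ1] = [4, 6]
r7 m[snow→φ4] = [90720, 145152]
r8 m[φ0→ice] = [27, 36]
r8 m[φ0→slip] = [72576, 96768]
r8 m[φ1→ice] = [1120, 2688]
r8 m[φ1→fog] = [15552, 7776]
r8 m[φ1→snow] = [90720, 145152]
r8 m[φ2→sun] = [870912, 762048]
r8 m[φ2→rain] = [762048, 870912]
r8 m[φ2→fog] = [8, 9]
r8 m[φ3→wet] = [580608, 870912]
r8 m[φ3→slip] = [6, 9]
r8 m[φ4→snow] = [4, 6]
r8 m[φ5→ice] = [3, 9]
r8 m[φ6→fog] = [7, 2]
r8 m[ice→φ0] = [3360, 24192]
r8 m[ice→φ1] = [81, 324]
r8 m[ice→φ5] = [30240, 96768]
r8 m[sun→φ2] = [1, 1]
r8 m[wet→φ3] = [1, 1]
r8 m[rain→φ2] = [1, 1]
r8 m[fog→φ1] = [56, 18]
r8 m[fog→φ2] = [108864, 15552]
r8 m[fog→φ6] = [124416, 69984]
r8 m[slip→φ0] = [6, 9]
r8 m[slip→φ3] = [72576, 96768]
r8 m[snow→φ1] = [4, 6]
r8 m[snow→φ4] = [90720, 145152]
fixed point reached at round 8
traceback from ice: (ice=1, sun=0, wet=1, rain=1, fog=0, slip=1, snow=1), score=870912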